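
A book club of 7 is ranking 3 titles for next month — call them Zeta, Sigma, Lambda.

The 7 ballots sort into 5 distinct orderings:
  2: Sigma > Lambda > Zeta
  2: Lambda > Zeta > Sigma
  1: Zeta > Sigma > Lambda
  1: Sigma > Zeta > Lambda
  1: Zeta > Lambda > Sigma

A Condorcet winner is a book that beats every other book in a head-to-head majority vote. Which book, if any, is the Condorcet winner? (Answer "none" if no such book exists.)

Head-to-head results (7 members):
Zeta vs Sigma: Zeta wins 4–3.
Zeta–Lambda: Lambda 4–3.
Sigma vs Lambda: Sigma wins 4–3.
Each book drops at least one matchup (Zeta loses to Lambda; Sigma loses to Zeta; Lambda loses to Sigma); the cycle Zeta beats Sigma beats Lambda beats Zeta rules out a Condorcet winner.

none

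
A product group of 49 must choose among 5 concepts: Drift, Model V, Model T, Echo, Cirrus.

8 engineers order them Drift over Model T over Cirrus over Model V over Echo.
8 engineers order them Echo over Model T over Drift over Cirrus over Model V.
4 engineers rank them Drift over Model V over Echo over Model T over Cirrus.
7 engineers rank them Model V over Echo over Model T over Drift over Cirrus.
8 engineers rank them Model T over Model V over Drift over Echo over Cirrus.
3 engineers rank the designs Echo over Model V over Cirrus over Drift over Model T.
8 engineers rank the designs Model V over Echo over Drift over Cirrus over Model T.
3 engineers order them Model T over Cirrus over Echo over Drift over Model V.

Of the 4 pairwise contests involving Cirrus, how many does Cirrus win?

Cirrus against each rival (49 engineers):
Cirrus vs Drift: Drift wins 43–6.
Cirrus vs Model V: Cirrus preferred on 8+8+3 = 19 ballots; Model V wins 30–19.
Cirrus–Model T: Model T 38–11.
Cirrus vs Echo: 11 to 38, Echo.
Cirrus beats no one; loses to Drift, Model V, Model T, Echo — 0 pairwise wins.

0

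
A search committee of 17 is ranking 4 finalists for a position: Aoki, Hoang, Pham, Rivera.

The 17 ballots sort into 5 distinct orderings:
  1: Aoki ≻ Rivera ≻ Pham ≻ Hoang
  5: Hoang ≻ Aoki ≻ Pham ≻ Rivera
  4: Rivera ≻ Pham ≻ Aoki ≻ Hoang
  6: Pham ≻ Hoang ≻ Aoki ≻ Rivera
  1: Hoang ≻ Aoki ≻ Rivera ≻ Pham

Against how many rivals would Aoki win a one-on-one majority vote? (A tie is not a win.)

1

Aoki against each rival (17 committee members):
Aoki–Hoang: Hoang 12–5.
Aoki vs Pham: 1+5+1 = 7 for Aoki, 10 for Pham — Pham by 10–7.
Aoki vs Rivera: 1+5+6+1 = 13 for Aoki, 4 for Rivera — Aoki by 13–4.
Aoki beats Rivera; loses to Hoang, Pham — 1 pairwise win.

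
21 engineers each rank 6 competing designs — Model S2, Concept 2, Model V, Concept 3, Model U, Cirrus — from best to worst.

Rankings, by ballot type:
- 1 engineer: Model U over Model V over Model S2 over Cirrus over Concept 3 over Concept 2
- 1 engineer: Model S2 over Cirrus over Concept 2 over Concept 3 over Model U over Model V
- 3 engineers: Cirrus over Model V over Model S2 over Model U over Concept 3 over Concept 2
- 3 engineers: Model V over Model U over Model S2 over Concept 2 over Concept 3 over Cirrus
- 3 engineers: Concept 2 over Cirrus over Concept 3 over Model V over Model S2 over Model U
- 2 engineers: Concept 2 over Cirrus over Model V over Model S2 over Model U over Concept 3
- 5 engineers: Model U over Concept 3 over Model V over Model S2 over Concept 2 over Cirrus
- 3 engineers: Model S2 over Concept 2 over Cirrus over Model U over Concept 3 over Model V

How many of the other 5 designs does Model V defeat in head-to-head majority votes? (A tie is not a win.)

Model V against each rival (21 engineers):
Model V vs Model S2: Model V wins 17–4.
Model V–Concept 2: Model V 12–9.
Model V vs Concept 3: 1+3+3+2 = 9 for Model V, 12 for Concept 3 — Concept 3 by 12–9.
Model V vs Model U: Model V is ranked higher on 3+3+3+2 = 11 ballots, Model U on 10. Model V wins 11–10.
Model V vs Cirrus: Cirrus wins 12–9.
Model V beats Model S2, Concept 2, Model U; loses to Concept 3, Cirrus — 3 pairwise wins.

3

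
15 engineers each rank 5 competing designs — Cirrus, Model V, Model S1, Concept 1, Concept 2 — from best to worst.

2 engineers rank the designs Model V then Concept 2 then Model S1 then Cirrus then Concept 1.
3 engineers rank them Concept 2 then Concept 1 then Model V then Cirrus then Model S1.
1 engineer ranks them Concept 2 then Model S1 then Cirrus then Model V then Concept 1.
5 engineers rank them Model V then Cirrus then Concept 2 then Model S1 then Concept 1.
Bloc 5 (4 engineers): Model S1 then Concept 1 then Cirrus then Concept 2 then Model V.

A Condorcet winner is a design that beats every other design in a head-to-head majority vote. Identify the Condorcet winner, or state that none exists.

none

Head-to-head results (15 engineers):
Cirrus vs Model V: Model V, 10–5.
Cirrus vs Model S1: Cirrus wins 8–7.
Cirrus vs Concept 1: Cirrus wins 8–7.
Cirrus vs Concept 2: Cirrus, 9–6.
Model V vs Model S1: Model V, 10–5.
Model V vs Concept 1: Model V, 8–7.
Model V vs Concept 2: Concept 2 wins 8–7.
Model S1 vs Concept 1: Model S1, 12–3.
Model S1 vs Concept 2: Concept 2, 11–4.
Concept 1 vs Concept 2: Concept 2 wins 11–4.
Each design drops at least one matchup (Cirrus loses to Model V; Model V loses to Concept 2; Model S1 loses to Cirrus; Concept 1 loses to Cirrus; Concept 2 loses to Cirrus); the cycle Cirrus beats Concept 2 beats Model V beats Cirrus rules out a Condorcet winner.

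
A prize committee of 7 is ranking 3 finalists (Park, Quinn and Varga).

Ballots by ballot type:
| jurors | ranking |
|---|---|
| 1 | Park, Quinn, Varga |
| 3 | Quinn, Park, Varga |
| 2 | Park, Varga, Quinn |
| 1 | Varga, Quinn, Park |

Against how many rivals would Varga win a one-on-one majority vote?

0

Varga against each rival (7 jurors):
Varga vs Park: 1 to 6, Park.
Varga–Quinn: Quinn 4–3.
Varga beats no one; loses to Park, Quinn — 0 pairwise wins.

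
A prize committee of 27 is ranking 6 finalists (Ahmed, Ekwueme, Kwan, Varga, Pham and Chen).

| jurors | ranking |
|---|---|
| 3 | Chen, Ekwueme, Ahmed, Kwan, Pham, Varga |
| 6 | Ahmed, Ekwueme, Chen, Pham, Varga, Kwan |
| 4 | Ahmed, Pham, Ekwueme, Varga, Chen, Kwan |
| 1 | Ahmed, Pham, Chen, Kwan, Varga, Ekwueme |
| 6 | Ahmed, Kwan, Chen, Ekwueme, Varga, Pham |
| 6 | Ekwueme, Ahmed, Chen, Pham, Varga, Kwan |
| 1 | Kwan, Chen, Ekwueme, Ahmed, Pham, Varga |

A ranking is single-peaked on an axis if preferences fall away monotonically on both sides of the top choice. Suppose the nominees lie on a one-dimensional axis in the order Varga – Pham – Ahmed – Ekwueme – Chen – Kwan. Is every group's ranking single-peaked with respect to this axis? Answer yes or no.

Axis positions: Varga=1, Pham=2, Ahmed=3, Ekwueme=4, Chen=5, Kwan=6.
Group 1 (peak Chen at position 5): ranking walks positions 5-4-3-6-2-1, expanding outward from the peak — single-peaked.
Group 2 (peak Ahmed at position 3): ranking walks positions 3-4-5-2-1-6, expanding outward from the peak — single-peaked.
Group 3 (peak Ahmed at position 3): ranking walks positions 3-2-4-1-5-6, expanding outward from the peak — single-peaked.
Group 4: ranking walks positions 3-2-5-6-1-4; Chen is ranked above Ekwueme even though Ekwueme lies between Chen and the peak Ahmed on the axis — preferences dip and rise again. Not single-peaked.
Group 5: ranking walks positions 3-6-5-4-1-2; Kwan is ranked above Ekwueme even though Ekwueme lies between Kwan and the peak Ahmed on the axis — preferences dip and rise again. Not single-peaked.
Group 6 (peak Ekwueme at position 4): ranking walks positions 4-3-5-2-1-6, expanding outward from the peak — single-peaked.
Group 7 (peak Kwan at position 6): ranking walks positions 6-5-4-3-2-1, expanding outward from the peak — single-peaked.
Group 4 violates single-peakedness, so the profile is not single-peaked on this axis.

no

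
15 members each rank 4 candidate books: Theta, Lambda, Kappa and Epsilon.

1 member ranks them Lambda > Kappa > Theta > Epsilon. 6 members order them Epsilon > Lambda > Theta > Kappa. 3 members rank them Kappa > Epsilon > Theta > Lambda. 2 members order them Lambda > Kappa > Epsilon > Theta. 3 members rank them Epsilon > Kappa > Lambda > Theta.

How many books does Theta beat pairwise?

Theta against each rival (15 members):
Theta vs Lambda: Theta preferred on 3 ballots; Lambda wins 12–3.
Theta vs Kappa: Kappa wins 9–6.
Theta vs Epsilon: Theta preferred on 1 ballot; Epsilon wins 14–1.
Theta beats no one; loses to Lambda, Kappa, Epsilon — 0 pairwise wins.

0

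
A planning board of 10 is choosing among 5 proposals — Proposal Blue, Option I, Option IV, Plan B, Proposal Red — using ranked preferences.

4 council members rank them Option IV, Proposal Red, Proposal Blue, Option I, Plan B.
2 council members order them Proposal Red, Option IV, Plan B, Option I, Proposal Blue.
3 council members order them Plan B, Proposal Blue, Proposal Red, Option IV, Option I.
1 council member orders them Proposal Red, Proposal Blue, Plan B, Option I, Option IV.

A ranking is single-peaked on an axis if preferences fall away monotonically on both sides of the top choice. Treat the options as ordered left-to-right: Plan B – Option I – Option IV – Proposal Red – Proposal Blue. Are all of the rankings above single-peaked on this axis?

Axis positions: Plan B=1, Option I=2, Option IV=3, Proposal Red=4, Proposal Blue=5.
Ballot type 1 (peak Option IV at position 3): ranking walks positions 3-4-5-2-1, expanding outward from the peak — single-peaked.
Ballot type 2: ranking walks positions 4-3-1-2-5; Plan B is ranked above Option I even though Option I lies between Plan B and the peak Proposal Red on the axis — preferences dip and rise again. Not single-peaked.
Ballot type 3: ranking walks positions 1-5-4-3-2; Proposal Blue is ranked above Option I even though Option I lies between Proposal Blue and the peak Plan B on the axis — preferences dip and rise again. Not single-peaked.
Ballot type 4: ranking walks positions 4-5-1-2-3; Plan B is ranked above Option IV even though Option IV lies between Plan B and the peak Proposal Red on the axis — preferences dip and rise again. Not single-peaked.
Ballot type 2 violates single-peakedness, so the profile is not single-peaked on this axis.

no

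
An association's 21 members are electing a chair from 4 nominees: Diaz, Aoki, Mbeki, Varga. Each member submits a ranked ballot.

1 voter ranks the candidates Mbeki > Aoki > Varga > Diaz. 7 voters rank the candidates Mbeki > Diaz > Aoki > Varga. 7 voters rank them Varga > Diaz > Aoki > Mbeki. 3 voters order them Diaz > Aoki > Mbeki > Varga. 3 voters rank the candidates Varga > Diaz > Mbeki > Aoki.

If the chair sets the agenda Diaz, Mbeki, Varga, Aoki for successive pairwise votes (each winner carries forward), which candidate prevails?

Round 1: Diaz vs Mbeki — 13–8, Diaz advances.
Round 2: Diaz vs Varga — 10–11, Varga advances.
Round 3: Varga vs Aoki — 10–11, Aoki advances.
Aoki survives the agenda.

Aoki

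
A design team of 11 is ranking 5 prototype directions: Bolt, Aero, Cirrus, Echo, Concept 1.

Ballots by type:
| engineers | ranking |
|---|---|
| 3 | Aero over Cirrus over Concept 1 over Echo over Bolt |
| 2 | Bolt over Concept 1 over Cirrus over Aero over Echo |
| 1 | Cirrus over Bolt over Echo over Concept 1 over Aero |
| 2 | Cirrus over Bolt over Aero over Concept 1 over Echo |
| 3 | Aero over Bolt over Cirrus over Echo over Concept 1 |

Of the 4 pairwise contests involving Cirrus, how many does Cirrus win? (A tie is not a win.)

Cirrus against each rival (11 engineers):
Cirrus vs Bolt: Cirrus preferred on 3+1+2 = 6 ballots; Cirrus wins 6–5.
Cirrus vs Aero: Aero wins 6–5.
Cirrus vs Echo: 3+2+1+2+3 = 11 for Cirrus, 0 for Echo — Cirrus by 11–0.
Cirrus vs Concept 1: Cirrus wins 9–2.
Cirrus beats Bolt, Echo, Concept 1; loses to Aero — 3 pairwise wins.

3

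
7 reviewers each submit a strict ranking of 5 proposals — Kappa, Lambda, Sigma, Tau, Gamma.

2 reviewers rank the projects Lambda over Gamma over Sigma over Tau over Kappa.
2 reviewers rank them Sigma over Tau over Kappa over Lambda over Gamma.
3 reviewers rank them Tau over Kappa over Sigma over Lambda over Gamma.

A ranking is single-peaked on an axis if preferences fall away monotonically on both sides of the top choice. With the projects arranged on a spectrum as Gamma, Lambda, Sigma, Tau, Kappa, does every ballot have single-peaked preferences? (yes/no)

yes

Axis positions: Gamma=1, Lambda=2, Sigma=3, Tau=4, Kappa=5.
Type 1 (peak Lambda at position 2): ranking walks positions 2-1-3-4-5, expanding outward from the peak — single-peaked.
Type 2 (peak Sigma at position 3): ranking walks positions 3-4-5-2-1, expanding outward from the peak — single-peaked.
Type 3 (peak Tau at position 4): ranking walks positions 4-5-3-2-1, expanding outward from the peak — single-peaked.
Every ranking is single-peaked on this axis.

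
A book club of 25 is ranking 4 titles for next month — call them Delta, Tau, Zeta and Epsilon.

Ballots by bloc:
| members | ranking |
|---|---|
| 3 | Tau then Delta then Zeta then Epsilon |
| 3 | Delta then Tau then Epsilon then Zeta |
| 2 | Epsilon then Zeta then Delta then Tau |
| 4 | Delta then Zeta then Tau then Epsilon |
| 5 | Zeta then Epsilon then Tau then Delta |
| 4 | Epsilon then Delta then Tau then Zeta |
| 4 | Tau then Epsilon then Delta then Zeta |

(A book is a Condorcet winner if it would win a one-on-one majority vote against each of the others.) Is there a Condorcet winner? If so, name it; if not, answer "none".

none

Check each pair by majority over 25 ballots:
Delta vs Tau: Delta preferred on 3+2+4+4 = 13 ballots; Delta wins 13–12.
Delta vs Zeta: 18 to 7, Delta.
Delta vs Epsilon: Epsilon wins 15–10.
Tau vs Zeta: 14 to 11, Tau.
Tau vs Epsilon: Tau preferred on 3+3+4+4 = 14 ballots; Tau wins 14–11.
Zeta–Epsilon: Epsilon 13–12.
Each book drops at least one matchup (Delta loses to Epsilon; Tau loses to Delta; Zeta loses to Delta; Epsilon loses to Tau); the cycle Delta beats Tau beats Epsilon beats Delta rules out a Condorcet winner.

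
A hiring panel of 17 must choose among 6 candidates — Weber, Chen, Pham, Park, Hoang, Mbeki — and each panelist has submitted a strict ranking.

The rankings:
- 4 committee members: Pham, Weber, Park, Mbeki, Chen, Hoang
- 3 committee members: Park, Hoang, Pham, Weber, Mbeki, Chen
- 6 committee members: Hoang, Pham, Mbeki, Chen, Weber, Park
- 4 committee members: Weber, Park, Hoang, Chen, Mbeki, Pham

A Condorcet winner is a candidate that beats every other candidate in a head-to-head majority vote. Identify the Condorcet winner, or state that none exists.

Pairwise majorities:
Weber vs Chen: Weber wins 11–6.
Weber vs Pham: Pham, 13–4.
Weber vs Park: Weber wins 14–3.
Weber–Hoang: Hoang 9–8.
Weber vs Mbeki: Weber wins 11–6.
Chen vs Pham: Pham, 13–4.
Chen vs Park: Park wins 11–6.
Chen vs Hoang: Hoang wins 13–4.
Chen vs Mbeki: Mbeki wins 13–4.
Pham vs Park: Pham, 10–7.
Pham vs Hoang: Hoang, 13–4.
Pham–Mbeki: Pham 13–4.
Park vs Hoang: Park, 11–6.
Park–Mbeki: Park 11–6.
Hoang–Mbeki: Hoang 13–4.
No candidate is unbeaten: Weber loses to Pham; Chen loses to Weber; Pham loses to Hoang; Park loses to Weber; Hoang loses to Park; Mbeki loses to Weber. In particular Weber → Park → Hoang → Weber is a majority cycle — no Condorcet winner exists.

none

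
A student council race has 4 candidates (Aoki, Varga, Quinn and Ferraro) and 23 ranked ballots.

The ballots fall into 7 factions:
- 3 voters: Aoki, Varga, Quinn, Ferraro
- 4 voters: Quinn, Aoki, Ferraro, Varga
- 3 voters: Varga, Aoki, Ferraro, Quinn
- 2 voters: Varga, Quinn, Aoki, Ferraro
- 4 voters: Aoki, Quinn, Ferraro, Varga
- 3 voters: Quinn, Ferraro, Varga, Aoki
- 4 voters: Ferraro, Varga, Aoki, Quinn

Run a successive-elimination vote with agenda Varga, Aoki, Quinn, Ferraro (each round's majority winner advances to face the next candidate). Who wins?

Ferraro

Round 1: Varga vs Aoki — 12–11, Varga advances.
Round 2: Varga vs Quinn — 12–11, Varga advances.
Round 3: Varga vs Ferraro — 8–15, Ferraro advances.
The agenda winner is Ferraro.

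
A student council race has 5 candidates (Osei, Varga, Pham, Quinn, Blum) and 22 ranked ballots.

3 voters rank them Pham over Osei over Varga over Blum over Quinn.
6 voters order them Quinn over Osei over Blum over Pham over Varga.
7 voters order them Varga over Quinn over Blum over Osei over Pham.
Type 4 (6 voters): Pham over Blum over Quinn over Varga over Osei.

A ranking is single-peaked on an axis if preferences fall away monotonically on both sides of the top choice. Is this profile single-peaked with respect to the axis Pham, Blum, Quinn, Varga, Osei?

no

Axis positions: Pham=1, Blum=2, Quinn=3, Varga=4, Osei=5.
Type 1: ranking walks positions 1-5-4-2-3; Osei is ranked above Blum even though Blum lies between Osei and the peak Pham on the axis — preferences dip and rise again. Not single-peaked.
Type 2: ranking walks positions 3-5-2-1-4; Osei is ranked above Varga even though Varga lies between Osei and the peak Quinn on the axis — preferences dip and rise again. Not single-peaked.
Type 3 (peak Varga at position 4): ranking walks positions 4-3-2-5-1, expanding outward from the peak — single-peaked.
Type 4 (peak Pham at position 1): ranking walks positions 1-2-3-4-5, expanding outward from the peak — single-peaked.
Type 1 violates single-peakedness, so the profile is not single-peaked on this axis.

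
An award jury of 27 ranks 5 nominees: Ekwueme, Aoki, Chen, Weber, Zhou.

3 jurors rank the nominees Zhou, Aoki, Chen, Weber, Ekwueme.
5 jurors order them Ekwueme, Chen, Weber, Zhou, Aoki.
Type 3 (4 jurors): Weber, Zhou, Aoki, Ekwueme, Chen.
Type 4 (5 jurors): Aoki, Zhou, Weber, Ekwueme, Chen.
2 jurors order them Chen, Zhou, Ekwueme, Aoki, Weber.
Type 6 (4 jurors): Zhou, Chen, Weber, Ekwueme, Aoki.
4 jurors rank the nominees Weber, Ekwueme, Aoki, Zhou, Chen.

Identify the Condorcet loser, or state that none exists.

Pairwise majorities:
Ekwueme–Aoki: Ekwueme 15–12.
Ekwueme vs Chen: Ekwueme, 18–9.
Ekwueme vs Weber: Ekwueme preferred on 5+2 = 7 ballots; Weber wins 20–7.
Ekwueme–Zhou: Zhou 18–9.
Aoki vs Chen: Aoki is ranked higher on 3+4+5+4 = 16 ballots, Chen on 11. Aoki wins 16–11.
Aoki vs Weber: Aoki is ranked higher on 3+5+2 = 10 ballots, Weber on 17. Weber wins 17–10.
Aoki vs Zhou: Zhou wins 18–9.
Chen vs Weber: Chen wins 14–13.
Chen vs Zhou: 7 to 20, Zhou.
Weber vs Zhou: Weber preferred on 5+4+4 = 13 ballots; Zhou wins 14–13.
Every nominee wins at least one matchup (Ekwueme beats Aoki; Aoki beats Chen; Chen beats Weber; Weber beats Ekwueme; Zhou beats Ekwueme), so there is no Condorcet loser.

none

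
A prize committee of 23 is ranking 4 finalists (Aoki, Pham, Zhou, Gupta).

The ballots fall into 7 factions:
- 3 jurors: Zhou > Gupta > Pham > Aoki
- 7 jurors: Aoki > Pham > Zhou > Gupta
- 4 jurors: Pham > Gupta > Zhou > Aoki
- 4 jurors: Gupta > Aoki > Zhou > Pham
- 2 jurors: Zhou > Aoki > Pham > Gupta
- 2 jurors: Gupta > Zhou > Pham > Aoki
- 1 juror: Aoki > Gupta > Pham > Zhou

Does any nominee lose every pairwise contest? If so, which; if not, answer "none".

none

Head-to-head results (23 jurors):
Aoki vs Pham: Aoki, 14–9.
Aoki vs Zhou: Aoki, 12–11.
Aoki vs Gupta: Gupta, 13–10.
Pham vs Zhou: Pham wins 12–11.
Pham vs Gupta: Pham is ranked higher on 7+4+2 = 13 ballots, Gupta on 10. Pham wins 13–10.
Zhou vs Gupta: Zhou preferred on 3+7+2 = 12 ballots; Zhou wins 12–11.
Each nominee has at least one pairwise win (Aoki beats Pham; Pham beats Zhou; Zhou beats Gupta; Gupta beats Aoki) — no Condorcet loser.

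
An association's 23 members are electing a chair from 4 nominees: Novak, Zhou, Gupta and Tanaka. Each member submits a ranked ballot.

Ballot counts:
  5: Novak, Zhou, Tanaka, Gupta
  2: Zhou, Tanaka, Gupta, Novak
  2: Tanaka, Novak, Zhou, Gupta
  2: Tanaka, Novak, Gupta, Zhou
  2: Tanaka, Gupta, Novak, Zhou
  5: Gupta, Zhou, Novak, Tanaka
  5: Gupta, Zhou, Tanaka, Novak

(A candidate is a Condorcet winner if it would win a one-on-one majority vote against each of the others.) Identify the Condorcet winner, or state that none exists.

none

Head-to-head results (23 voters):
Novak vs Zhou: Zhou, 12–11.
Novak vs Gupta: Gupta, 14–9.
Novak vs Tanaka: Tanaka, 13–10.
Zhou vs Gupta: Gupta wins 14–9.
Zhou vs Tanaka: Zhou, 17–6.
Gupta–Tanaka: Tanaka 13–10.
Every candidate loses at least once (Novak loses to Zhou; Zhou loses to Gupta; Gupta loses to Tanaka; Tanaka loses to Zhou). The majority relation contains the cycle Zhou beats Tanaka beats Gupta beats Zhou, so there is no Condorcet winner.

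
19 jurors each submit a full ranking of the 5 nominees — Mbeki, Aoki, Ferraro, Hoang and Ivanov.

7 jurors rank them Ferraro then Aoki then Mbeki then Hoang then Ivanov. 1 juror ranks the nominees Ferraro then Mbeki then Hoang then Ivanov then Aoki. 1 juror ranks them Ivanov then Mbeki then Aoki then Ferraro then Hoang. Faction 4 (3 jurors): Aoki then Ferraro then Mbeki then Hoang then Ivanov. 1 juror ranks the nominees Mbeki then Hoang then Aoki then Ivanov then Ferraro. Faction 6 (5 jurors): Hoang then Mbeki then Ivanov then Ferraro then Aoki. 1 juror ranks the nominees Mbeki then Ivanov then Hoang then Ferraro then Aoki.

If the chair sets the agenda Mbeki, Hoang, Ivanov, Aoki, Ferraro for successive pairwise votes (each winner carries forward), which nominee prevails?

Ferraro

Round 1: Mbeki vs Hoang — 14–5, Mbeki advances.
Round 2: Mbeki vs Ivanov — 18–1, Mbeki advances.
Round 3: Mbeki vs Aoki — 9–10, Aoki advances.
Round 4: Aoki vs Ferraro — 5–14, Ferraro advances.
The agenda winner is Ferraro.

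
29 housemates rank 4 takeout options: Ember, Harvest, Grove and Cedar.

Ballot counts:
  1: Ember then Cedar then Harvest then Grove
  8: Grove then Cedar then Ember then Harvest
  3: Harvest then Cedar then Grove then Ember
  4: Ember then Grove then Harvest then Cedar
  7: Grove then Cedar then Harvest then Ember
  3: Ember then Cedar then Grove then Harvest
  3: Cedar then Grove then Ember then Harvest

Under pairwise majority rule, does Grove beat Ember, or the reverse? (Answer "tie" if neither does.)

Grove

Ballots ranking Grove above Ember: 8 + 3 + 7 + 3 = 21.
Ballots ranking Ember above Grove: 29 − 21 = 8.
Grove wins the head-to-head 21–8.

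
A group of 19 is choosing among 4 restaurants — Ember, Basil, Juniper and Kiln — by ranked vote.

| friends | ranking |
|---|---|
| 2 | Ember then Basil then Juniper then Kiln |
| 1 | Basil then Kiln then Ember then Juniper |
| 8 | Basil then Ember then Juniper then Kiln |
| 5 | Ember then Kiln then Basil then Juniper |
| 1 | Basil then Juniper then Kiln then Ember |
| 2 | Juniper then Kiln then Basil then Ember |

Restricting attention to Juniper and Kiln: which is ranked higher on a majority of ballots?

Juniper

Ballots ranking Juniper above Kiln: 2 + 8 + 1 + 2 = 13.
Ballots ranking Kiln above Juniper: 19 − 13 = 6.
Juniper wins the head-to-head 13–6.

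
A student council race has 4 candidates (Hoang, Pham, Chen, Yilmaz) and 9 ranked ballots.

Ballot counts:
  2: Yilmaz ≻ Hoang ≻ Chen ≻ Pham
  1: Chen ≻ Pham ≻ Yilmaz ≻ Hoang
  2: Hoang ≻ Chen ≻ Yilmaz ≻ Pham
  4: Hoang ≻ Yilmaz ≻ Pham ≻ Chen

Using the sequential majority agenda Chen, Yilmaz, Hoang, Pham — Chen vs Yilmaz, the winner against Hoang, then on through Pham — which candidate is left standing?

Round 1: Chen vs Yilmaz — 3–6, Yilmaz advances.
Round 2: Yilmaz vs Hoang — 3–6, Hoang advances.
Round 3: Hoang vs Pham — 8–1, Hoang advances.
Hoang survives the agenda.

Hoang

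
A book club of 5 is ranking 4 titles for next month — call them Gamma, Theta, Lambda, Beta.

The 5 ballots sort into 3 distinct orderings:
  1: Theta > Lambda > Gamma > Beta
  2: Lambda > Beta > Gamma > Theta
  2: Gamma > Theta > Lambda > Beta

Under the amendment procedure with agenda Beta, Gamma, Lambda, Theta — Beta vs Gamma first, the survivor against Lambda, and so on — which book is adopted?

Theta

Round 1: Beta vs Gamma — 2–3, Gamma advances.
Round 2: Gamma vs Lambda — 2–3, Lambda advances.
Round 3: Lambda vs Theta — 2–3, Theta advances.
The agenda winner is Theta.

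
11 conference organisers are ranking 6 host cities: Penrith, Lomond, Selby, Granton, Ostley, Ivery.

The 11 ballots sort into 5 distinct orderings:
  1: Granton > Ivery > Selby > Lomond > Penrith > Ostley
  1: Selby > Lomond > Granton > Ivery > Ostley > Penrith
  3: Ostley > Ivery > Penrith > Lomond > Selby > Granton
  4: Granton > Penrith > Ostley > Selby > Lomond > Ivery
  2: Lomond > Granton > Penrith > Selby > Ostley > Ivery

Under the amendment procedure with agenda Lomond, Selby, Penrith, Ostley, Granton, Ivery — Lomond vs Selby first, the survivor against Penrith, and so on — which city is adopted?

Round 1: Lomond vs Selby — 5–6, Selby advances.
Round 2: Selby vs Penrith — 2–9, Penrith advances.
Round 3: Penrith vs Ostley — 7–4, Penrith advances.
Round 4: Penrith vs Granton — 3–8, Granton advances.
Round 5: Granton vs Ivery — 8–3, Granton advances.
The agenda winner is Granton.

Granton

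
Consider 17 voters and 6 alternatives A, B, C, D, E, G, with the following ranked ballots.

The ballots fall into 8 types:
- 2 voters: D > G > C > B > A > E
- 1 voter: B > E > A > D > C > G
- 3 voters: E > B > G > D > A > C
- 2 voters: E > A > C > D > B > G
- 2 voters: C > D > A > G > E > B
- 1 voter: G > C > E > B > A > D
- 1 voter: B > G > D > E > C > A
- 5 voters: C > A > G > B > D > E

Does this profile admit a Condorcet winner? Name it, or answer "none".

C

Pairwise majorities:
A vs B: A, 9–8.
A vs C: C wins 11–6.
A–D: A 9–8.
A vs E: A, 9–8.
A–G: A 10–7.
B vs C: C, 12–5.
B vs D: B wins 11–6.
B–E: B 9–8.
B vs G: G wins 10–7.
C–D: C 10–7.
C vs E: C wins 10–7.
C vs G: C wins 10–7.
D vs E: D wins 10–7.
D vs G: G, 10–7.
E vs G: G wins 11–6.
Only C has no losses; C is the Condorcet winner.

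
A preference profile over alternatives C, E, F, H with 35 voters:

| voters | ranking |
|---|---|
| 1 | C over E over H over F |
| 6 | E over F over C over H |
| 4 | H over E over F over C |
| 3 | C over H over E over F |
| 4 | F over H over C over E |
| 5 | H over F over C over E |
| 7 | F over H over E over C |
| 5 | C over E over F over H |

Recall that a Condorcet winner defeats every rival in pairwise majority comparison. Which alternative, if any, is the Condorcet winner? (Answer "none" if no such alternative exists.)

none

Head-to-head results (35 voters):
C vs E: C, 18–17.
C vs F: F wins 26–9.
C vs H: H wins 20–15.
E–F: E 19–16.
E–H: H 23–12.
F vs H: F, 22–13.
No alternative is unbeaten: C loses to F; E loses to C; F loses to E; H loses to F. In particular C > E > F > C is a majority cycle — no Condorcet winner exists.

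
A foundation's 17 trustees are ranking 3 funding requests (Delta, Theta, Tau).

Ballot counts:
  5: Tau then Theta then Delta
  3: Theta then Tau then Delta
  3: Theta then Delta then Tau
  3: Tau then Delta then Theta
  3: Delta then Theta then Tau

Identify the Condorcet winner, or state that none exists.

Theta

Head-to-head results (17 reviewers):
Delta vs Theta: 6 to 11, Theta.
Delta vs Tau: Delta is ranked higher on 3+3 = 6 ballots, Tau on 11. Tau wins 11–6.
Theta vs Tau: 3+3+3 = 9 for Theta, 8 for Tau — Theta by 9–8.
Theta defeats every rival head-to-head and is the Condorcet winner.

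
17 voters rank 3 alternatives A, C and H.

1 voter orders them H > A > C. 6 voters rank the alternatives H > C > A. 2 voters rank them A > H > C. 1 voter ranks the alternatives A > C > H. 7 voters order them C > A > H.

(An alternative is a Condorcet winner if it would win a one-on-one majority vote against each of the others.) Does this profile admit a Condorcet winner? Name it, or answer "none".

Pairwise majorities:
A vs C: 4 to 13, C.
A vs H: A is ranked higher on 2+1+7 = 10 ballots, H on 7. A wins 10–7.
C vs H: 8 to 9, H.
Every alternative loses at least once (A loses to C; C loses to H; H loses to A). The majority relation contains the cycle A > H > C > A, so there is no Condorcet winner.

none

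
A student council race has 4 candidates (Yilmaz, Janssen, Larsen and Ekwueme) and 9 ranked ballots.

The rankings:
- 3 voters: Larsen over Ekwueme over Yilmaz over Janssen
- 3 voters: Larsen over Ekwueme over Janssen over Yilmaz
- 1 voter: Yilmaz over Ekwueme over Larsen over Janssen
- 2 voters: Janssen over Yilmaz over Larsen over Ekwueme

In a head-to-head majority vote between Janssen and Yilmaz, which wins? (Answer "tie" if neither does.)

Ballots ranking Janssen above Yilmaz: 3 + 2 = 5.
Ballots ranking Yilmaz above Janssen: 9 − 5 = 4.
Janssen wins the head-to-head 5–4.

Janssen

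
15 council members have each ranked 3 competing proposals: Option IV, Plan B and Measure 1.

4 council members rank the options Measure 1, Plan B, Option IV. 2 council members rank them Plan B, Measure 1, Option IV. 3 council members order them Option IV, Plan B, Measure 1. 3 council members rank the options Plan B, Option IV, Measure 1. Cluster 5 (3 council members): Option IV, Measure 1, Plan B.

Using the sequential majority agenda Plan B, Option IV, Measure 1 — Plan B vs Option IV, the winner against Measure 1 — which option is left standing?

Plan B

Round 1: Plan B vs Option IV — 9–6, Plan B advances.
Round 2: Plan B vs Measure 1 — 8–7, Plan B advances.
Plan B survives the agenda.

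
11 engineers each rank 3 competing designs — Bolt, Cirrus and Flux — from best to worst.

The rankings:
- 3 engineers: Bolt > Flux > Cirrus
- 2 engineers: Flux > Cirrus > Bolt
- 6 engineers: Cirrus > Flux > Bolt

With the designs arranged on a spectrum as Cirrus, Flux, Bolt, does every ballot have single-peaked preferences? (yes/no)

yes

Axis positions: Cirrus=1, Flux=2, Bolt=3.
Faction 1 (peak Bolt at position 3): ranking walks positions 3-2-1, expanding outward from the peak — single-peaked.
Faction 2 (peak Flux at position 2): ranking walks positions 2-1-3, expanding outward from the peak — single-peaked.
Faction 3 (peak Cirrus at position 1): ranking walks positions 1-2-3, expanding outward from the peak — single-peaked.
Every ranking is single-peaked on this axis.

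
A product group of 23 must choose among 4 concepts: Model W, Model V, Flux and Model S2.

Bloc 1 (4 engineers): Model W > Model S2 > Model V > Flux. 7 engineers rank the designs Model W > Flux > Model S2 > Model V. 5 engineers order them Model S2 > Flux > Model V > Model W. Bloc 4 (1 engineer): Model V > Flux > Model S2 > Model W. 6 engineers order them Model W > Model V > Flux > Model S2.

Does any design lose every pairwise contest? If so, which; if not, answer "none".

Head-to-head results (23 engineers):
Model W vs Model V: Model W is ranked higher on 4+7+6 = 17 ballots, Model V on 6. Model W wins 17–6.
Model W vs Flux: 17 to 6, Model W.
Model W vs Model S2: 4+7+6 = 17 for Model W, 6 for Model S2 — Model W by 17–6.
Model V vs Flux: Model V is ranked higher on 4+1+6 = 11 ballots, Flux on 12. Flux wins 12–11.
Model V vs Model S2: 7 to 16, Model S2.
Flux vs Model S2: 14 to 9, Flux.
Only Model V has no wins; Model V is the Condorcet loser.

Model V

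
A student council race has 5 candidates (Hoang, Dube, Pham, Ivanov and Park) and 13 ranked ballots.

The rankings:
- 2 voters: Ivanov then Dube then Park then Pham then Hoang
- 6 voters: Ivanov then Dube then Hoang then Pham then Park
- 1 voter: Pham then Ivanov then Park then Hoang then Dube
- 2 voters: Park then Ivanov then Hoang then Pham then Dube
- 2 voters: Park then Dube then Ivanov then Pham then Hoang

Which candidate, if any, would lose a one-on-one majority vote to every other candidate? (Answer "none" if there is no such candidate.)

Pairwise majorities:
Hoang vs Dube: Hoang preferred on 1+2 = 3 ballots; Dube wins 10–3.
Hoang–Pham: Hoang 8–5.
Hoang vs Ivanov: 0 to 13, Ivanov.
Hoang vs Park: Park, 7–6.
Dube vs Pham: Dube is ranked higher on 2+6+2 = 10 ballots, Pham on 3. Dube wins 10–3.
Dube vs Ivanov: Dube is ranked higher on 2 ballots, Ivanov on 11. Ivanov wins 11–2.
Dube vs Park: Dube, 8–5.
Pham vs Ivanov: Pham is ranked higher on 1 ballot, Ivanov on 12. Ivanov wins 12–1.
Pham–Park: Pham 7–6.
Ivanov vs Park: Ivanov wins 9–4.
No candidate is winless: Hoang beats Pham; Dube beats Hoang; Pham beats Park; Ivanov beats Hoang; Park beats Hoang. There is no Condorcet loser.

none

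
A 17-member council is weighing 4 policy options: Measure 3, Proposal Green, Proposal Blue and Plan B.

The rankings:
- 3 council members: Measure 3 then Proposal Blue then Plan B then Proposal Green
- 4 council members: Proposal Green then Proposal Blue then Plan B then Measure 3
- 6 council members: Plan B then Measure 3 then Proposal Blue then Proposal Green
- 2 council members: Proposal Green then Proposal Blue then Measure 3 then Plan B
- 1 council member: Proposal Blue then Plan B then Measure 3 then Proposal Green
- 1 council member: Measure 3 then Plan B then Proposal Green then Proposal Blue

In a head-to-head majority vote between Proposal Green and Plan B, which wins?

Ballots ranking Proposal Green above Plan B: 4 + 2 = 6.
Ballots ranking Plan B above Proposal Green: 17 − 6 = 11.
Plan B wins the head-to-head 11–6.

Plan B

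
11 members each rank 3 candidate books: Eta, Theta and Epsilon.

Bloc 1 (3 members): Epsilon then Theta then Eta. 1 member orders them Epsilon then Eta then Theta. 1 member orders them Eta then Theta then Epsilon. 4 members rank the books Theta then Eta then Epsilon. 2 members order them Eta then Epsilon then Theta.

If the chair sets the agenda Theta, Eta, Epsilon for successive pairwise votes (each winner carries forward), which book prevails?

Epsilon

Round 1: Theta vs Eta — 7–4, Theta advances.
Round 2: Theta vs Epsilon — 5–6, Epsilon advances.
Epsilon survives the agenda.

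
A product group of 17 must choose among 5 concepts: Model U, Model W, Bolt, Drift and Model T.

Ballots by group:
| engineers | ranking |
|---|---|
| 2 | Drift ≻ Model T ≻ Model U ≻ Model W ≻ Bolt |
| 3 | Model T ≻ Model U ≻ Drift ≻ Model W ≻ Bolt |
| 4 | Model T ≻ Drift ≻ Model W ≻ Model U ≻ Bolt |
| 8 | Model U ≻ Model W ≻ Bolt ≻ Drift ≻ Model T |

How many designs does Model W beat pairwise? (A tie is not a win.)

1

Model W against each rival (17 engineers):
Model W vs Model U: Model W is ranked higher on 4 ballots, Model U on 13. Model U wins 13–4.
Model W vs Bolt: Model W, 17–0.
Model W vs Drift: Drift, 9–8.
Model W vs Model T: 8 to 9, Model T.
Model W beats Bolt; loses to Model U, Drift, Model T — 1 pairwise win.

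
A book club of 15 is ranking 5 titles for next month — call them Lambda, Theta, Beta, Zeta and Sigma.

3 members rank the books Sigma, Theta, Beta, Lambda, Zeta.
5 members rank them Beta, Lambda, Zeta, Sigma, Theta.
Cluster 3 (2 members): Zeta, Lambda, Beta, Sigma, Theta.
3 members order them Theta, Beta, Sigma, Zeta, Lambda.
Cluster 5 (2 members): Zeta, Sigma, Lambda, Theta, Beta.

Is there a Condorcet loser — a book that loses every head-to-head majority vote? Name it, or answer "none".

none

Pairwise majorities:
Lambda vs Theta: 9 to 6, Lambda.
Lambda vs Beta: 4 to 11, Beta.
Lambda vs Zeta: 3+5 = 8 for Lambda, 7 for Zeta — Lambda by 8–7.
Lambda vs Sigma: 5+2 = 7 for Lambda, 8 for Sigma — Sigma by 8–7.
Theta–Beta: Theta 8–7.
Theta–Zeta: Zeta 9–6.
Theta–Sigma: Sigma 12–3.
Beta vs Zeta: Beta preferred on 3+5+3 = 11 ballots; Beta wins 11–4.
Beta vs Sigma: Beta, 10–5.
Zeta vs Sigma: Zeta, 9–6.
Each book has at least one pairwise win (Lambda beats Theta; Theta beats Beta; Beta beats Lambda; Zeta beats Theta; Sigma beats Lambda) — no Condorcet loser.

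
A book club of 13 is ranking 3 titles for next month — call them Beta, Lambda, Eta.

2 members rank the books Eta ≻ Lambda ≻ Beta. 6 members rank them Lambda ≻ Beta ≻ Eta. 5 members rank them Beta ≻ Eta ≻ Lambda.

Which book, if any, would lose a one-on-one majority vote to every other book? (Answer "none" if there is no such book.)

Pairwise majorities:
Beta–Lambda: Lambda 8–5.
Beta vs Eta: Beta is ranked higher on 6+5 = 11 ballots, Eta on 2. Beta wins 11–2.
Lambda vs Eta: 6 for Lambda, 7 for Eta — Eta by 7–6.
No book is winless: Beta beats Eta; Lambda beats Beta; Eta beats Lambda. There is no Condorcet loser.

none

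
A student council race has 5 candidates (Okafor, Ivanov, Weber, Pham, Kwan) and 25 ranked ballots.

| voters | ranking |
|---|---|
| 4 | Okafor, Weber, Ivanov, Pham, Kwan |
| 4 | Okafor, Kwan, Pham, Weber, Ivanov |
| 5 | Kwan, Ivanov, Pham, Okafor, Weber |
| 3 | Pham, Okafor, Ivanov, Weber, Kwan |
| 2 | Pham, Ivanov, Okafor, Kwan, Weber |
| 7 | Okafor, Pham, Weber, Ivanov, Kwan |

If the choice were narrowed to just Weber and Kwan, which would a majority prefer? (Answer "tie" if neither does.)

Ballots ranking Weber above Kwan: 4 + 3 + 7 = 14.
Ballots ranking Kwan above Weber: 25 − 14 = 11.
Weber wins the head-to-head 14–11.

Weber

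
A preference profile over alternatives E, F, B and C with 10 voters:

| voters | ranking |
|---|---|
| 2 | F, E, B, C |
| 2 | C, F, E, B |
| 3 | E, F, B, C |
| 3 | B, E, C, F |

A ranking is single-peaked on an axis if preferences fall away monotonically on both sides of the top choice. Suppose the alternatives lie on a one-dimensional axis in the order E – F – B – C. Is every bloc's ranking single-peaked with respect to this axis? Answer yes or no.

Axis positions: E=1, F=2, B=3, C=4.
Bloc 1 (peak F at position 2): ranking walks positions 2-1-3-4, expanding outward from the peak — single-peaked.
Bloc 2: ranking walks positions 4-2-1-3; F is ranked above B even though B lies between F and the peak C on the axis — preferences dip and rise again. Not single-peaked.
Bloc 3 (peak E at position 1): ranking walks positions 1-2-3-4, expanding outward from the peak — single-peaked.
Bloc 4: ranking walks positions 3-1-4-2; E is ranked above F even though F lies between E and the peak B on the axis — preferences dip and rise again. Not single-peaked.
Bloc 2 violates single-peakedness, so the profile is not single-peaked on this axis.

no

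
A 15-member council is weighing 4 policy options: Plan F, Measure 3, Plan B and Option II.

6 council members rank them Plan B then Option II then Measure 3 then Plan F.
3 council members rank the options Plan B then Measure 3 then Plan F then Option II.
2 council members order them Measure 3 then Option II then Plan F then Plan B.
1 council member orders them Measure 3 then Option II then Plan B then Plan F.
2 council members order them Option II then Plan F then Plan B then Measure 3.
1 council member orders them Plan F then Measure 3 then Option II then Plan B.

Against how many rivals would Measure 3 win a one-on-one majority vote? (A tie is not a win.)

Measure 3 against each rival (15 council members):
Measure 3 vs Plan F: Measure 3 preferred on 6+3+2+1 = 12 ballots; Measure 3 wins 12–3.
Measure 3 vs Plan B: Measure 3 preferred on 2+1+1 = 4 ballots; Plan B wins 11–4.
Measure 3–Option II: Option II 8–7.
Measure 3 beats Plan F; loses to Plan B, Option II — 1 pairwise win.

1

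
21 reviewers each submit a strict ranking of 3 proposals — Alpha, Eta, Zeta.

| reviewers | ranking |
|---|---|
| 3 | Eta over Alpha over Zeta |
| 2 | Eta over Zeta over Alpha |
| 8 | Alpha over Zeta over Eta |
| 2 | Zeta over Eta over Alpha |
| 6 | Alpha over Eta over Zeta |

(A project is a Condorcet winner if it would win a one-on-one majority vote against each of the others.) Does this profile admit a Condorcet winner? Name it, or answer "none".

Pairwise majorities:
Alpha–Eta: Alpha 14–7.
Alpha vs Zeta: Alpha wins 17–4.
Eta vs Zeta: Eta, 11–10.
Alpha beats each of Eta, Zeta — Alpha is the Condorcet winner.

Alpha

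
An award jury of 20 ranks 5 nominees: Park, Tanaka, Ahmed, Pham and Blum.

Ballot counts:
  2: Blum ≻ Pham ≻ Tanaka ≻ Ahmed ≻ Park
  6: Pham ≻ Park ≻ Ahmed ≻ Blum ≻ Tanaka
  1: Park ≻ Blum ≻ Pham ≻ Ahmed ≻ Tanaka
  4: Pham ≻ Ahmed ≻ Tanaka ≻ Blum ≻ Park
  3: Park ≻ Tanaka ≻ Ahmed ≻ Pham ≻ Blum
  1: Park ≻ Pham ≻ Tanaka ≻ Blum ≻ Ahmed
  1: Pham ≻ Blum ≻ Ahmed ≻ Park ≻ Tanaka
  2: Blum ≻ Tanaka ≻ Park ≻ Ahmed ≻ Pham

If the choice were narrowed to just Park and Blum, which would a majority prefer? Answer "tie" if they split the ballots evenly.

Ballots ranking Park above Blum: 6 + 1 + 3 + 1 = 11.
Ballots ranking Blum above Park: 20 − 11 = 9.
Park wins the head-to-head 11–9.

Park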